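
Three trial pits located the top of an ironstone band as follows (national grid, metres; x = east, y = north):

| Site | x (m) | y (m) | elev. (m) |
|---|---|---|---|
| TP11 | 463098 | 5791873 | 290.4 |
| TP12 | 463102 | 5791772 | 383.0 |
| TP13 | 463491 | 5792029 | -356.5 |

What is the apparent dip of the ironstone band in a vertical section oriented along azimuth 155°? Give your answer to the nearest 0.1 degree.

18.9°

Let the plane be z = a·x + b·y + c.
TP12−TP11: 4a − 101b = 92.6;  TP13−TP11: 393a + 156b = −646.9.
Solving gives a = −1.26228, b = −0.96682.
Unit vector along 155° is (sin 155°, cos 155°) = (0.4226, -0.9063).
Slope in that direction = a·(0.4226) + b·(-0.9063) = 0.34278.
Apparent dip = arctan|0.34278| = 18.9° (true dip is 57.8°, so apparent ≤ true as expected).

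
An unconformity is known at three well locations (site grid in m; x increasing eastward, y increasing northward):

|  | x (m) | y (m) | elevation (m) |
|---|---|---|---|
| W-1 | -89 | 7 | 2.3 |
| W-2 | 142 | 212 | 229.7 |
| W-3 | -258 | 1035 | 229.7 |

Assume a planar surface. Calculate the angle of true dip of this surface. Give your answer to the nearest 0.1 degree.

Two edge vectors: W-1→W-2 = (231, 205, 227.4), W-1→W-3 = (-169, 1028, 227.4).
Normal n = (W-1→W-2) × (W-1→W-3) = (-187150.2, -90960, 272113).
So ∂z/∂x = −n_x/n_z = 0.68777 and ∂z/∂y = −n_y/n_z = 0.33427.
Gradient magnitude |∇z| = √(a² + b²) = √(0.47302 + 0.11174) = 0.76470.
True dip = arctan(0.76470) = 37.4°, dipping toward WSW (azimuth ≈ 244°).

37.4°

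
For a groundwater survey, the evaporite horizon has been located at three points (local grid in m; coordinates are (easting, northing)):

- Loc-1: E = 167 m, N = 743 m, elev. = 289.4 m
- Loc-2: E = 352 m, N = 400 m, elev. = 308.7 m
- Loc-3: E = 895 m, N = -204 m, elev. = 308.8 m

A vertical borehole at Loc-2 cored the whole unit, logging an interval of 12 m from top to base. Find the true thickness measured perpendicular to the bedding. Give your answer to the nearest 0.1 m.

Two edge vectors: Loc-1→Loc-2 = (185, -343, 19.3), Loc-1→Loc-3 = (728, -947, 19.4).
Normal n = (Loc-1→Loc-2) × (Loc-1→Loc-3) = (11622.9, 10461.4, 74509).
So ∂z/∂E = −n_x/n_z = −0.15599 and ∂z/∂N = −n_y/n_z = −0.14040.
|∇z| = √(a²+b²) = 0.20987, so dip δ = arctan(0.20987) = 11.85°.
True thickness = vertical thickness × cos δ = 12 × cos 11.85° = 11.7 m.

11.7 m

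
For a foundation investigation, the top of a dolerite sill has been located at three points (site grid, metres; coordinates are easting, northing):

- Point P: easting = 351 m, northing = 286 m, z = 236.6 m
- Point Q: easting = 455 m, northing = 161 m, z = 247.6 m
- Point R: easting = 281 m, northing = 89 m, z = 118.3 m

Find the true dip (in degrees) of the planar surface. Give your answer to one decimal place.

35.0°

Let the plane be z = a·easting + b·northing + c.
Point Q−Point P: 104a − 125b = 11;  Point R−Point P: −70a − 197b = −118.3.
Solving gives a = 0.57988, b = 0.39446.
Gradient magnitude |∇z| = √(a² + b²) = √(0.33626 + 0.15560) = 0.70133.
True dip = arctan(0.70133) = 35.0°, dipping toward SW (azimuth ≈ 236°).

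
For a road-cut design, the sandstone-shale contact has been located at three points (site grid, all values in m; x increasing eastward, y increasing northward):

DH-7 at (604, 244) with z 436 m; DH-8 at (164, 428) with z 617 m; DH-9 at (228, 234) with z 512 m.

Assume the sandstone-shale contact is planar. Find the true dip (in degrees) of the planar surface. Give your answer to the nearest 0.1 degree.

Two edge vectors: DH-7→DH-8 = (-440, 184, 181), DH-7→DH-9 = (-376, -10, 76).
Normal n = (DH-7→DH-8) × (DH-7→DH-9) = (15794, -34616, 73584).
So ∂z/∂x = −n_x/n_z = −0.21464 and ∂z/∂y = −n_y/n_z = 0.47043.
Gradient magnitude |∇z| = √(a² + b²) = √(0.04607 + 0.22130) = 0.51708.
True dip = arctan(0.51708) = 27.3°, dipping toward SSE (azimuth ≈ 155°).

27.3°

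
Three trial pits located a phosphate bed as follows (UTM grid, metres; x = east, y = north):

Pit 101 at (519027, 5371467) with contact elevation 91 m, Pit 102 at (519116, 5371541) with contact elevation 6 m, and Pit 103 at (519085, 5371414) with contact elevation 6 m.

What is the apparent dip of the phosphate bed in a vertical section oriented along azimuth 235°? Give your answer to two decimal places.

39.14°

Two edge vectors: Pit 101→Pit 102 = (89, 74, -85), Pit 101→Pit 103 = (58, -53, -85).
Normal n = (Pit 101→Pit 102) × (Pit 101→Pit 103) = (-10795, 2635, -9009).
So ∂z/∂x = −n_x/n_z = −1.19825 and ∂z/∂y = −n_y/n_z = 0.29249.
Unit vector along 235° is (sin 235°, cos 235°) = (-0.8192, -0.5736).
Slope in that direction = a·(-0.8192) + b·(-0.5736) = 0.81378.
Apparent dip = arctan|0.81378| = 39.14° (true dip is 51.0°, so apparent ≤ true as expected).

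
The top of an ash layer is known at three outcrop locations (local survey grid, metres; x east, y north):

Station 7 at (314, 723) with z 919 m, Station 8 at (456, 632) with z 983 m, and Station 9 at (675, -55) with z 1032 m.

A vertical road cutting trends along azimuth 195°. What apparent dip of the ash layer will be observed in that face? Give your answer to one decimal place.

12.4°

Let the plane be z = a·x + b·y + c.
Station 8−Station 7: 142a − 91b = 64;  Station 9−Station 7: 361a − 778b = 113.
Solving gives a = 0.50897, b = 0.09092.
Unit vector along 195° is (sin 195°, cos 195°) = (-0.2588, -0.9659).
Slope in that direction = a·(-0.2588) + b·(-0.9659) = −0.21956.
Apparent dip = arctan|0.21956| = 12.4° (true dip is 27.3°, so apparent ≤ true as expected).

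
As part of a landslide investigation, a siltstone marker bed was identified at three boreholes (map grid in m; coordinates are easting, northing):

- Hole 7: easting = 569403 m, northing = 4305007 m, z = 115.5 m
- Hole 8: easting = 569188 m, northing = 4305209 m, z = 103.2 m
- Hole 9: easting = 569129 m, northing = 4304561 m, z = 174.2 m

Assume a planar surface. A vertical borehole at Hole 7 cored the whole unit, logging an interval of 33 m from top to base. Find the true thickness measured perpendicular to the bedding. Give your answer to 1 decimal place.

Two edge vectors: Hole 7→Hole 8 = (-215, 202, -12.3), Hole 7→Hole 9 = (-274, -446, 58.7).
Normal n = (Hole 7→Hole 8) × (Hole 7→Hole 9) = (6371.6, 15990.7, 151238).
So ∂z/∂easting = −n_x/n_z = −0.04213 and ∂z/∂northing = −n_y/n_z = −0.10573.
|∇z| = √(a²+b²) = 0.11382, so dip δ = arctan(0.11382) = 6.49°.
True thickness = vertical thickness × cos δ = 33 × cos 6.49° = 32.8 m.

32.8 m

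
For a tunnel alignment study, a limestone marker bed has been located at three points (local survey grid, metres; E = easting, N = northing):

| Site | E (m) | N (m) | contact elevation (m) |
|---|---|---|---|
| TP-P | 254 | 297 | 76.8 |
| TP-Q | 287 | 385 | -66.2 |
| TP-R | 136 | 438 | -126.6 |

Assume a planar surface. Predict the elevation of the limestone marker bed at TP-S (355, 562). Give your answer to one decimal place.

Let the plane be z = a·E + b·N + c.
TP-Q−TP-P: 33a + 88b = −143;  TP-R−TP-P: −118a + 141b = −203.4.
Solving gives a = −0.15055, b = −1.56854.
Then c = 76.8 − a·254 − b·297 = 580.90.
At (355, 562): z = −53.4 − 881.5 + 580.90 = -354.1 m.

-354.1 m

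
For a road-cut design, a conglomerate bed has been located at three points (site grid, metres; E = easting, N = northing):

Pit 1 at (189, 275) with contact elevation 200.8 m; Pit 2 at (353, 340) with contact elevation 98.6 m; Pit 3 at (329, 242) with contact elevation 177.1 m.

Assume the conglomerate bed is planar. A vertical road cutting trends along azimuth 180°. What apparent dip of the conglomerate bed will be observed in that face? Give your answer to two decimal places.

Let the plane be z = a·E + b·N + c.
Pit 2−Pit 1: 164a + 65b = −102.2;  Pit 3−Pit 1: 140a − 33b = −23.7.
Solving gives a = −0.33855, b = −0.71811.
Unit vector along 180° is (sin 180°, cos 180°) = (0.0000, -1.0000).
Slope in that direction = a·(0.0000) + b·(-1.0000) = 0.71811.
Apparent dip = arctan|0.71811| = 35.68° (true dip is 38.4°, so apparent ≤ true as expected).

35.68°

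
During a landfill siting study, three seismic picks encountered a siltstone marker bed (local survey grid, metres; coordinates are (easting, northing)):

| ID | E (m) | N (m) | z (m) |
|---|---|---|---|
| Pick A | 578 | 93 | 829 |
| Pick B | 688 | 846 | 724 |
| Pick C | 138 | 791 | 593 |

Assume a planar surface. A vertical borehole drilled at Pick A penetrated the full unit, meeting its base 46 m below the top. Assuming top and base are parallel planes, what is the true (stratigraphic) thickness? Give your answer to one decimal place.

43.9 m

Let the plane be z = a·E + b·N + c.
Pick B−Pick A: 110a + 753b = −105;  Pick C−Pick A: −440a + 698b = −236.
Solving gives a = 0.25586, b = −0.17682.
|∇z| = √(a²+b²) = 0.31102, so dip δ = arctan(0.31102) = 17.28°.
True thickness = vertical thickness × cos δ = 46 × cos 17.28° = 43.9 m.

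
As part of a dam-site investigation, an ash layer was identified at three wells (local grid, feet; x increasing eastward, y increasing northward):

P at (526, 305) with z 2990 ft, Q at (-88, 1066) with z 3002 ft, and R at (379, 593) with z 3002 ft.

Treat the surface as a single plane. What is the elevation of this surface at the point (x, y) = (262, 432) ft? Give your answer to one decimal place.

Two edge vectors: P→Q = (-614, 761, 12), P→R = (-147, 288, 12).
Normal n = (P→Q) × (P→R) = (5676, 5604, -64965).
So ∂z/∂x = −n_x/n_z = 0.087370 and ∂z/∂y = −n_y/n_z = 0.086262.
Intercept c from P: 2990 − 45.96 − 26.31 = 2917.73.
At (262, 432): z = 22.9 + 37.3 + 2917.73 = 2977.9 ft.

2977.9 ft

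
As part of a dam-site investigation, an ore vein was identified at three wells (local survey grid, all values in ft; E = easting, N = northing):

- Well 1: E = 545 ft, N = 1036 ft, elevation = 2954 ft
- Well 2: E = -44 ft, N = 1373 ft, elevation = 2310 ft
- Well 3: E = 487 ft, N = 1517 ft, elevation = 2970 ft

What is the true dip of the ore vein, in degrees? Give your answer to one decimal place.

Let the plane be z = a·E + b·N + c.
Well 2−Well 1: −589a + 337b = −644;  Well 3−Well 1: −58a + 481b = 16.
Solving gives a = 1.19485, b = 0.17734.
Gradient magnitude |∇z| = √(a² + b²) = √(1.42766 + 0.03145) = 1.20793.
True dip = arctan(1.20793) = 50.4°, dipping toward W (azimuth ≈ 262°).

50.4°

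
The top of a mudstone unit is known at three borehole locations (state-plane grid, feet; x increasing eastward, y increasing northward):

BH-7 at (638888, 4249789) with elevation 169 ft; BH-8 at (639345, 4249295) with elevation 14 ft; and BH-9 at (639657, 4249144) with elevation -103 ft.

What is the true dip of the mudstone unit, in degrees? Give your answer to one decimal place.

22.2°

Let the plane be z = a·x + b·y + c.
BH-8−BH-7: 457a − 494b = −155;  BH-9−BH-7: 769a − 645b = −272.
Solving gives a = −0.40405, b = −0.06002.
Gradient magnitude |∇z| = √(a² + b²) = √(0.16326 + 0.00360) = 0.40848.
True dip = arctan(0.40848) = 22.2°, dipping toward E (azimuth ≈ 082°).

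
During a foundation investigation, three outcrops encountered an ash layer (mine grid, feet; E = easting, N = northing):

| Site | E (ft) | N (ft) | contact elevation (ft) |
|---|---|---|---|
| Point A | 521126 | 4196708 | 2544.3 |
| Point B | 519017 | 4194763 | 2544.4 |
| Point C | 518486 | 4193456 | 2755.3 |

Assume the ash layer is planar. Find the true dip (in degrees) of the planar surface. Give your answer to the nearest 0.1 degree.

19.3°

Two edge vectors: Point A→Point B = (-2109, -1945, 0.1), Point A→Point C = (-2640, -3252, 211).
Normal n = (Point A→Point B) × (Point A→Point C) = (-410069.8, 444735, 1723668).
So ∂z/∂E = −n_x/n_z = 0.23791 and ∂z/∂N = −n_y/n_z = −0.25802.
Gradient magnitude |∇z| = √(a² + b²) = √(0.05660 + 0.06657) = 0.35096.
True dip = arctan(0.35096) = 19.3°, dipping toward NW (azimuth ≈ 317°).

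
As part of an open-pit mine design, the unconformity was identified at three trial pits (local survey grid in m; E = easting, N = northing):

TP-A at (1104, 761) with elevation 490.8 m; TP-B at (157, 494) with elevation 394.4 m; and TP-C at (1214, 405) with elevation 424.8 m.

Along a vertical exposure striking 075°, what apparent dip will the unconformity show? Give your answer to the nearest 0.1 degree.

5.5°

Let the plane be z = a·E + b·N + c.
TP-B−TP-A: −947a − 267b = −96.4;  TP-C−TP-A: 110a − 356b = −66.
Solving gives a = 0.04556, b = 0.19947.
Unit vector along 075° is (sin 75°, cos 75°) = (0.9659, 0.2588).
Slope in that direction = a·(0.9659) + b·(0.2588) = 0.09563.
Apparent dip = arctan|0.09563| = 5.5° (true dip is 11.6°, so apparent ≤ true as expected).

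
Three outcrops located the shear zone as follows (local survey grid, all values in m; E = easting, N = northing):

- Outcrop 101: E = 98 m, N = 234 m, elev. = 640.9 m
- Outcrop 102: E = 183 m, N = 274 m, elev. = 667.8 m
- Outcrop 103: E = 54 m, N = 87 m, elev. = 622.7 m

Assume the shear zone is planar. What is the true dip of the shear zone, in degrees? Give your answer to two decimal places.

Two edge vectors: Outcrop 101→Outcrop 102 = (85, 40, 26.9), Outcrop 101→Outcrop 103 = (-44, -147, -18.2).
Normal n = (Outcrop 101→Outcrop 102) × (Outcrop 101→Outcrop 103) = (3226.3, 363.4, -10735).
So ∂z/∂E = −n_x/n_z = 0.30054 and ∂z/∂N = −n_y/n_z = 0.03385.
Gradient magnitude |∇z| = √(a² + b²) = √(0.09032 + 0.00115) = 0.30244.
True dip = arctan(0.30244) = 16.83°, dipping toward W (azimuth ≈ 264°).

16.83°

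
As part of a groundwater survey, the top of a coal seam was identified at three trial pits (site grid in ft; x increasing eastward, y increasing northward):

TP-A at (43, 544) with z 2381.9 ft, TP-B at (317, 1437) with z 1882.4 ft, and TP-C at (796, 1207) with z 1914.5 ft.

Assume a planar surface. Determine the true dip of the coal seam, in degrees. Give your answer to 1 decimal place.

28.2°

Two edge vectors: TP-A→TP-B = (274, 893, -499.5), TP-A→TP-C = (753, 663, -467.4).
Normal n = (TP-A→TP-B) × (TP-A→TP-C) = (-86219.7, -248055.9, -490767).
So ∂z/∂x = −n_x/n_z = −0.17568 and ∂z/∂y = −n_y/n_z = −0.50545.
Gradient magnitude |∇z| = √(a² + b²) = √(0.03086 + 0.25548) = 0.53511.
True dip = arctan(0.53511) = 28.2°, dipping toward NNE (azimuth ≈ 019°).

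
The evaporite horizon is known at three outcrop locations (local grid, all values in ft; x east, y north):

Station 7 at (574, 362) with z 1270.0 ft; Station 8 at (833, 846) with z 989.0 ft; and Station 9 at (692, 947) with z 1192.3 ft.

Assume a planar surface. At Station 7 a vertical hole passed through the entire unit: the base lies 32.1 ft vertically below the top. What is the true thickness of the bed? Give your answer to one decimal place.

Let the plane be z = a·x + b·y + c.
Station 8−Station 7: 259a + 484b = −281;  Station 9−Station 7: 118a + 585b = −77.7.
Solving gives a = −1.34295, b = 0.13806.
|∇z| = √(a²+b²) = 1.35003, so dip δ = arctan(1.35003) = 53.47°.
True thickness = vertical thickness × cos δ = 32.1 × cos 53.47° = 19.1 ft.

19.1 ft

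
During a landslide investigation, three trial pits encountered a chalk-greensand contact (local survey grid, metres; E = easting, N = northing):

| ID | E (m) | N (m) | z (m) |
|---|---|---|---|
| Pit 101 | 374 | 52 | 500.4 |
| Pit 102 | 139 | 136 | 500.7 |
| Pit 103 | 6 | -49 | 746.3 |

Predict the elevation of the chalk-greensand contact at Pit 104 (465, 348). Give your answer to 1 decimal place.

Let the plane be z = a·E + b·N + c.
Pit 102−Pit 101: −235a + 84b = 0.3;  Pit 103−Pit 101: −368a − 101b = 245.9.
Solving gives a = −0.37854, b = −1.05543.
Then c = 500.4 − a·374 − b·52 = 696.86.
At (465, 348): z = −176.0 − 367.3 + 696.86 = 153.5 m.

153.5 m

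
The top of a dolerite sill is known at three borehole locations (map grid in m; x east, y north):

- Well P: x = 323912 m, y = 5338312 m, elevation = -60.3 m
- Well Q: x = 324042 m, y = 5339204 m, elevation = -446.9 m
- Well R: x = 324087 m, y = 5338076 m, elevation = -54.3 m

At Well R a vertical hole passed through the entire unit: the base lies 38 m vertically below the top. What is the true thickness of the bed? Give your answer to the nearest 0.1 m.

Two edge vectors: Well P→Well Q = (130, 892, -386.6), Well P→Well R = (175, -236, 6).
Normal n = (Well P→Well Q) × (Well P→Well R) = (-85885.6, -68435, -186780).
So ∂z/∂x = −n_x/n_z = −0.45982 and ∂z/∂y = −n_y/n_z = −0.36639.
|∇z| = √(a²+b²) = 0.58795, so dip δ = arctan(0.58795) = 30.45°.
True thickness = vertical thickness × cos δ = 38 × cos 30.45° = 32.8 m.

32.8 m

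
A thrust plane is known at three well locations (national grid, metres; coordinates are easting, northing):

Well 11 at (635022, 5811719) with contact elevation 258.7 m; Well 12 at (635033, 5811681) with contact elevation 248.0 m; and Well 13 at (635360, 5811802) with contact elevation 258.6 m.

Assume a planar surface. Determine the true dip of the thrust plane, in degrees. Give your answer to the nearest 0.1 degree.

Let the plane be z = a·easting + b·northing + c.
Well 12−Well 11: 11a − 38b = −10.7;  Well 13−Well 11: 338a + 83b = −0.1.
Solving gives a = −0.06483, b = 0.26281.
Gradient magnitude |∇z| = √(a² + b²) = √(0.00420 + 0.06907) = 0.27069.
True dip = arctan(0.27069) = 15.1°, dipping toward SSE (azimuth ≈ 166°).

15.1°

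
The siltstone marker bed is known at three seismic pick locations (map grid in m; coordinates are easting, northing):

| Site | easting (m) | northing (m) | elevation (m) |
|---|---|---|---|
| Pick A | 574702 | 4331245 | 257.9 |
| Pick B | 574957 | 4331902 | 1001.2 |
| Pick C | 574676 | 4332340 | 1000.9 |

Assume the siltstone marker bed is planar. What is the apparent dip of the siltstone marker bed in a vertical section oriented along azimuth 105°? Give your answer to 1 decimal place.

Two edge vectors: Pick A→Pick B = (255, 657, 743.3), Pick A→Pick C = (-26, 1095, 743).
Normal n = (Pick A→Pick B) × (Pick A→Pick C) = (-325762.5, -208790.8, 296307).
So ∂z/∂easting = −n_x/n_z = 1.09941 and ∂z/∂northing = −n_y/n_z = 0.70464.
Unit vector along 105° is (sin 105°, cos 105°) = (0.9659, -0.2588).
Slope in that direction = a·(0.9659) + b·(-0.2588) = 0.87957.
Apparent dip = arctan|0.87957| = 41.3° (true dip is 52.6°, so apparent ≤ true as expected).

41.3°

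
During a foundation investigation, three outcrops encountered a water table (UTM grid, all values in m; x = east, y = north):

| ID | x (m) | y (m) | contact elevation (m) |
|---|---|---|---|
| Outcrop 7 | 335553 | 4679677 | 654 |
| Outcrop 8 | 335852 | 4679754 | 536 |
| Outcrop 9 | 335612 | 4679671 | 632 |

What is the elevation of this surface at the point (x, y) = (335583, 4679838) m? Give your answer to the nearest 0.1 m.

632.9 m

Two edge vectors: Outcrop 7→Outcrop 8 = (299, 77, -118), Outcrop 7→Outcrop 9 = (59, -6, -22).
Normal n = (Outcrop 7→Outcrop 8) × (Outcrop 7→Outcrop 9) = (-2402, -384, -6337).
So ∂z/∂x = −n_x/n_z = −0.379043712 and ∂z/∂y = −n_y/n_z = −0.060596497.
Intercept c from Outcrop 7: 654 + 127189.25 + 283572.03 = 411415.29.
At (335583, 4679838): z = −127200.6 − 283581.8 + 411415.29 = 632.9 m.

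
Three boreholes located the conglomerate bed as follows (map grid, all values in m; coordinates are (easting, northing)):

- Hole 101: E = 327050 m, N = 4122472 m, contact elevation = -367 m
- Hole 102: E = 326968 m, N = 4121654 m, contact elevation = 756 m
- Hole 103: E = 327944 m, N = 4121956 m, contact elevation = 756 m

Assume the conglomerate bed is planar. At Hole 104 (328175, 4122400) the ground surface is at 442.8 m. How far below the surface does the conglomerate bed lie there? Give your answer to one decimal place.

214.6 m

Two edge vectors: Hole 101→Hole 102 = (-82, -818, 1123), Hole 101→Hole 103 = (894, -516, 1123).
Normal n = (Hole 101→Hole 102) × (Hole 101→Hole 103) = (-339146, 1096048, 773604).
So ∂z/∂E = −n_x/n_z = 0.438397423 and ∂z/∂N = −n_y/n_z = −1.416807566.
Intercept c from Hole 101: -367 − 143377.88 + 5840749.52 = 5697004.64.
At (328175, 4122400): z_contact = 143871.07 − 5840647.51 + 5697004.64 = 228.21 m.
Depth below ground = 442.8 − 228.21 = 214.6 m.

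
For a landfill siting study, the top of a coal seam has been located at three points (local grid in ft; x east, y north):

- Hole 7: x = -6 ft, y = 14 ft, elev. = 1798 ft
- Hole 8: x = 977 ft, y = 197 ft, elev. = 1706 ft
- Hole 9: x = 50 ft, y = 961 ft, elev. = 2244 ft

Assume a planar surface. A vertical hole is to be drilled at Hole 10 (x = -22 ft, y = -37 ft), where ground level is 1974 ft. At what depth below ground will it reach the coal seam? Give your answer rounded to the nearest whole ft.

Two edge vectors: Hole 7→Hole 8 = (983, 183, -92), Hole 7→Hole 9 = (56, 947, 446).
Normal n = (Hole 7→Hole 8) × (Hole 7→Hole 9) = (168742, -443570, 920653).
So ∂z/∂x = −n_x/n_z = −0.18329 and ∂z/∂y = −n_y/n_z = 0.48180.
Intercept c from Hole 7: 1798 − 1.10 − 6.75 = 1790.16.
At (-22, -37): z_contact = 4.0 − 17.8 + 1790.16 = 1776.4 ft.
Depth below ground = 1974 − 1776.4 = 198 ft.

198 ft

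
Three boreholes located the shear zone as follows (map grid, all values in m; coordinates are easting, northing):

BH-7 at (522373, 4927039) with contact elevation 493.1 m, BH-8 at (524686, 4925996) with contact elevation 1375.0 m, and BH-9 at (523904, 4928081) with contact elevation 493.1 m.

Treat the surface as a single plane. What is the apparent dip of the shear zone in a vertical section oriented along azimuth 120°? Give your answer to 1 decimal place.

20.2°

Let the plane be z = a·easting + b·northing + c.
BH-8−BH-7: 2313a − 1043b = 881.9;  BH-9−BH-7: 1531a + 1042b = 0.
Solving gives a = 0.22933, b = −0.33696.
Unit vector along 120° is (sin 120°, cos 120°) = (0.8660, -0.5000).
Slope in that direction = a·(0.8660) + b·(-0.5000) = 0.36709.
Apparent dip = arctan|0.36709| = 20.2° (true dip is 22.2°, so apparent ≤ true as expected).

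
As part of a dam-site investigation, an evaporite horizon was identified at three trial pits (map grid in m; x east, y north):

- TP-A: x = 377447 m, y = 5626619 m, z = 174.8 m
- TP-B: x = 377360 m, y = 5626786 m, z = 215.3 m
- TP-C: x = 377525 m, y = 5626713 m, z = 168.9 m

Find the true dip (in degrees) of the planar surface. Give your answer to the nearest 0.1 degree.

Let the plane be z = a·x + b·y + c.
TP-B−TP-A: −87a + 167b = 40.5;  TP-C−TP-A: 78a + 94b = −5.9.
Solving gives a = −0.22601, b = 0.12477.
Gradient magnitude |∇z| = √(a² + b²) = √(0.05108 + 0.01557) = 0.25816.
True dip = arctan(0.25816) = 14.5°, dipping toward ESE (azimuth ≈ 119°).

14.5°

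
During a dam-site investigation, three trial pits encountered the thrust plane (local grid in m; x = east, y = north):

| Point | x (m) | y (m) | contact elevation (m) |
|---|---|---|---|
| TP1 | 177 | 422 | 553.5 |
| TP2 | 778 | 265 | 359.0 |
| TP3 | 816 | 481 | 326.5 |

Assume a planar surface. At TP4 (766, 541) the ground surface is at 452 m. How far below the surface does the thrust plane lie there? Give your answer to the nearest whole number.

Let the plane be z = a·x + b·y + c.
TP2−TP1: 601a − 157b = −194.5;  TP3−TP1: 639a + 59b = −227.
Solving gives a = −0.34699, b = −0.08942.
Then c = 553.5 − a·177 − b·422 = 652.65.
At (766, 541): z_contact = −265.8 − 48.4 + 652.65 = 338.5 m.
Depth below ground = 452 − 338.5 = 114 m.

114 m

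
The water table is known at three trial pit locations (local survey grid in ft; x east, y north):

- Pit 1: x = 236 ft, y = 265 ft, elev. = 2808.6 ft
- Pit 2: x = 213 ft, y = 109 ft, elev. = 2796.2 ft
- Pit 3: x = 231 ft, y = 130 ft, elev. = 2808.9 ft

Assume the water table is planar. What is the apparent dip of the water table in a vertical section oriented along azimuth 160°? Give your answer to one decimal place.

Two edge vectors: Pit 1→Pit 2 = (-23, -156, -12.4), Pit 1→Pit 3 = (-5, -135, 0.3).
Normal n = (Pit 1→Pit 2) × (Pit 1→Pit 3) = (-1720.8, 68.9, 2325).
So ∂z/∂x = −n_x/n_z = 0.74013 and ∂z/∂y = −n_y/n_z = −0.02963.
Unit vector along 160° is (sin 160°, cos 160°) = (0.3420, -0.9397).
Slope in that direction = a·(0.3420) + b·(-0.9397) = 0.28099.
Apparent dip = arctan|0.28099| = 15.7° (true dip is 36.5°, so apparent ≤ true as expected).

15.7°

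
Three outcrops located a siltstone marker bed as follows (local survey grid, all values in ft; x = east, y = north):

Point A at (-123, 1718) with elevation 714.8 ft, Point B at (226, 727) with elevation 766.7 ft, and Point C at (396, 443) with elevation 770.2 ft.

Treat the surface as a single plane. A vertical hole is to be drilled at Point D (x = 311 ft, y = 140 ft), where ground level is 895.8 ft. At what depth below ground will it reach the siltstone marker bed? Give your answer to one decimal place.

Two edge vectors: Point A→Point B = (349, -991, 51.9), Point A→Point C = (519, -1275, 55.4).
Normal n = (Point A→Point B) × (Point A→Point C) = (11271.1, 7601.5, 69354).
So ∂z/∂x = −n_x/n_z = −0.162516 and ∂z/∂y = −n_y/n_z = −0.109604.
Intercept c from Point A: 714.8 − 19.99 + 188.30 = 883.11.
At (311, 140): z_contact = −50.54 − 15.34 + 883.11 = 817.22 ft.
Depth below ground = 895.8 − 817.22 = 78.6 ft.

78.6 ft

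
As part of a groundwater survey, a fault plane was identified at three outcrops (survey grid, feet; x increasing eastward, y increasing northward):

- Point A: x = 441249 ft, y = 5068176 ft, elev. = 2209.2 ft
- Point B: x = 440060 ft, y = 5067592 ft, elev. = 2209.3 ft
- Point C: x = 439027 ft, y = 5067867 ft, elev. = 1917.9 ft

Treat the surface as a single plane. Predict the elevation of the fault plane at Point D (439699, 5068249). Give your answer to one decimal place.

1898.5 ft

Let the plane be z = a·x + b·y + c.
Point B−Point A: −1189a − 584b = 0.1;  Point C−Point A: −2222a − 309b = −291.3.
Solving gives a = 0.182908518, b = −0.372565458.
Then c = 2209.2 − a·441249 − b·5068176 = 1809728.31.
At (439699, 5068249): z = 80424.7 − 1888254.5 + 1809728.31 = 1898.5 ft.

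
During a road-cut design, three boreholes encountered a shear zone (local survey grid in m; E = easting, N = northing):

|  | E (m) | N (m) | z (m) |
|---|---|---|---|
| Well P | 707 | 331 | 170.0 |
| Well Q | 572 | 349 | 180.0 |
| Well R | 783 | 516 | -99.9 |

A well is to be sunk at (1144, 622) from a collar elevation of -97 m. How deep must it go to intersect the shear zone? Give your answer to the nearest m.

238 m

Two edge vectors: Well P→Well Q = (-135, 18, 10), Well P→Well R = (76, 185, -269.9).
Normal n = (Well P→Well Q) × (Well P→Well R) = (-6708.2, -35676.5, -26343).
So ∂z/∂E = −n_x/n_z = −0.25465 and ∂z/∂N = −n_y/n_z = −1.35431.
Intercept c from Well P: 170 + 180.04 + 448.28 = 798.31.
At (1144, 622): z_contact = −291.3 − 842.4 + 798.31 = -335.4 m.
Depth below ground = -97 − (-335.4) = 238 m.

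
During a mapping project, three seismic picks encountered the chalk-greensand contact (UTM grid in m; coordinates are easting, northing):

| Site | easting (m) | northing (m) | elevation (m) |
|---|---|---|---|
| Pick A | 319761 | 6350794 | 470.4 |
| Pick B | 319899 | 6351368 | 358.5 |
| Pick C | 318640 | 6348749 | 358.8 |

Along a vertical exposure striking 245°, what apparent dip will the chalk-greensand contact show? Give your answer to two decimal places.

29.69°

Let the plane be z = a·easting + b·northing + c.
Pick B−Pick A: 138a + 574b = −111.9;  Pick C−Pick A: −1121a − 2045b = −111.6.
Solving gives a = 0.81079, b = −0.38988.
Unit vector along 245° is (sin 245°, cos 245°) = (-0.9063, -0.4226).
Slope in that direction = a·(-0.9063) + b·(-0.4226) = −0.57006.
Apparent dip = arctan|0.57006| = 29.69° (true dip is 42.0°, so apparent ≤ true as expected).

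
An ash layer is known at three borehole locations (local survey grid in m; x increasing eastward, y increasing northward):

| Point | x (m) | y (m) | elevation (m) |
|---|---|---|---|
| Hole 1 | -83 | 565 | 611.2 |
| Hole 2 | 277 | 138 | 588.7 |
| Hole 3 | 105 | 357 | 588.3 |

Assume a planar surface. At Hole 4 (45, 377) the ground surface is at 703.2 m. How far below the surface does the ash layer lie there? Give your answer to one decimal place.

73.1 m

Two edge vectors: Hole 1→Hole 2 = (360, -427, -22.5), Hole 1→Hole 3 = (188, -208, -22.9).
Normal n = (Hole 1→Hole 2) × (Hole 1→Hole 3) = (5098.3, 4014, 5396).
So ∂z/∂x = −n_x/n_z = −0.94483 and ∂z/∂y = −n_y/n_z = −0.74388.
Intercept c from Hole 1: 611.2 − 78.42 + 420.29 = 953.07.
At (45, 377): z_contact = −42.52 − 280.44 + 953.07 = 630.11 m.
Depth below ground = 703.2 − 630.11 = 73.1 m.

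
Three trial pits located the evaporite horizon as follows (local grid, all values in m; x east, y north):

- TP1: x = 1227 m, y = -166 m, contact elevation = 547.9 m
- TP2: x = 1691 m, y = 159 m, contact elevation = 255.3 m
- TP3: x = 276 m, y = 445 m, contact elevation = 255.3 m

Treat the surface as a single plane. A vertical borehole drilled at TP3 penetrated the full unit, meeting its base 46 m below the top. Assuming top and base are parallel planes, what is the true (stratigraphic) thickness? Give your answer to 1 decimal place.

Let the plane be z = a·x + b·y + c.
TP2−TP1: 464a + 325b = −292.6;  TP3−TP1: −951a + 611b = −292.6.
Solving gives a = −0.14122, b = −0.69869.
|∇z| = √(a²+b²) = 0.71282, so dip δ = arctan(0.71282) = 35.48°.
True thickness = vertical thickness × cos δ = 46 × cos 35.48° = 37.5 m.

37.5 m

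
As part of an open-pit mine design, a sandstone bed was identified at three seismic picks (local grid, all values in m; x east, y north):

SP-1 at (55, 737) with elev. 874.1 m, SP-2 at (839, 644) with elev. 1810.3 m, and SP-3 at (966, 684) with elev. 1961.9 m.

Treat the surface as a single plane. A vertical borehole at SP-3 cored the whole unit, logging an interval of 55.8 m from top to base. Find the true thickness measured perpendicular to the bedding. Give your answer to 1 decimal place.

35.8 m

Let the plane be z = a·x + b·y + c.
SP-2−SP-1: 784a − 93b = 936.2;  SP-3−SP-1: 911a − 53b = 1087.8.
Solving gives a = 1.19401, b = −0.00100.
|∇z| = √(a²+b²) = 1.19401, so dip δ = arctan(1.19401) = 50.05°.
True thickness = vertical thickness × cos δ = 55.8 × cos 50.05° = 35.8 m.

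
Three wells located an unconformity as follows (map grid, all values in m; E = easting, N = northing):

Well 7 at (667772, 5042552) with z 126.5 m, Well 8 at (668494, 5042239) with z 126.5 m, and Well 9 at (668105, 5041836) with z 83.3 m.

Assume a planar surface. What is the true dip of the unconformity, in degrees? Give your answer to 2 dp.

Let the plane be z = a·E + b·N + c.
Well 8−Well 7: 722a − 313b = 0;  Well 9−Well 7: 333a − 716b = −43.2.
Solving gives a = 0.03276, b = 0.07557.
Gradient magnitude |∇z| = √(a² + b²) = √(0.00107 + 0.00571) = 0.08237.
True dip = arctan(0.08237) = 4.71°, dipping toward SSW (azimuth ≈ 203°).

4.71°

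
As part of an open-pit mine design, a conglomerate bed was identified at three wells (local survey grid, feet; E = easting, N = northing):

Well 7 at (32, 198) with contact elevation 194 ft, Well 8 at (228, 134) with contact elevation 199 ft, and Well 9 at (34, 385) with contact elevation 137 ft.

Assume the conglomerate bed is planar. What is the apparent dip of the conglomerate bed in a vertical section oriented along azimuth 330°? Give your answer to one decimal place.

12.8°

Two edge vectors: Well 7→Well 8 = (196, -64, 5), Well 7→Well 9 = (2, 187, -57).
Normal n = (Well 7→Well 8) × (Well 7→Well 9) = (2713, 11182, 36780).
So ∂z/∂E = −n_x/n_z = −0.07376 and ∂z/∂N = −n_y/n_z = −0.30402.
Unit vector along 330° is (sin 330°, cos 330°) = (-0.5000, 0.8660).
Slope in that direction = a·(-0.5000) + b·(0.8660) = −0.22641.
Apparent dip = arctan|0.22641| = 12.8° (true dip is 17.4°, so apparent ≤ true as expected).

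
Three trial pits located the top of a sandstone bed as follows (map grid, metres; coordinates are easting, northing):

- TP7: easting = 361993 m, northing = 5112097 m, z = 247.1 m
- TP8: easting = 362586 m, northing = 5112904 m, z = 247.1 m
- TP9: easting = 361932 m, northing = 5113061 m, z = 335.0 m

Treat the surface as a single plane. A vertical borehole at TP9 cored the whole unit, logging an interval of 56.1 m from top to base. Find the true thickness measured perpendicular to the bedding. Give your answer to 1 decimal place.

Two edge vectors: TP7→TP8 = (593, 807, 0), TP7→TP9 = (-61, 964, 87.9).
Normal n = (TP7→TP8) × (TP7→TP9) = (70935.3, -52124.7, 620879).
So ∂z/∂easting = −n_x/n_z = −0.11425 and ∂z/∂northing = −n_y/n_z = 0.08395.
|∇z| = √(a²+b²) = 0.14178, so dip δ = arctan(0.14178) = 8.07°.
True thickness = vertical thickness × cos δ = 56.1 × cos 8.07° = 55.5 m.

55.5 m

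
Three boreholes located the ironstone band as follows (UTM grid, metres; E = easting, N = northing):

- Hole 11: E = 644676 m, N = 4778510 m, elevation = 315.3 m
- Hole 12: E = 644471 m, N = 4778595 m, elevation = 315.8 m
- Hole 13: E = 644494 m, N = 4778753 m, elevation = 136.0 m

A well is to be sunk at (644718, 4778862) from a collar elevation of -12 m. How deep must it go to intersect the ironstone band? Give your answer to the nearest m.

Two edge vectors: Hole 11→Hole 12 = (-205, 85, 0.5), Hole 11→Hole 13 = (-182, 243, -179.3).
Normal n = (Hole 11→Hole 12) × (Hole 11→Hole 13) = (-15362, -36847.5, -34345).
So ∂z/∂E = −n_x/n_z = −0.44728490 and ∂z/∂N = −n_y/n_z = −1.07286359.
Intercept c from Hole 11: 315.3 + 288353.84 + 5126689.39 = 5415358.54.
At (644718, 4778862): z_contact = −288372.6 − 5127067.0 + 5415358.54 = -81.1 m.
Depth below ground = -12 − (-81.1) = 69 m.

69 m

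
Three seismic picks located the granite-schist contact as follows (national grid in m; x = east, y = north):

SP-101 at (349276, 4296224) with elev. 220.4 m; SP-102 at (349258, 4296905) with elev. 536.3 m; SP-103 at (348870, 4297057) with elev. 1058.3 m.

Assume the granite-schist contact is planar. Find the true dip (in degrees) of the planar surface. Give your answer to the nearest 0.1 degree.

51.4°

Two edge vectors: SP-101→SP-102 = (-18, 681, 315.9), SP-101→SP-103 = (-406, 833, 837.9).
Normal n = (SP-101→SP-102) × (SP-101→SP-103) = (307465.2, -113173.2, 261492).
So ∂z/∂x = −n_x/n_z = −1.17581 and ∂z/∂y = −n_y/n_z = 0.43280.
Gradient magnitude |∇z| = √(a² + b²) = √(1.38253 + 0.18731) = 1.25293.
True dip = arctan(1.25293) = 51.4°, dipping toward ESE (azimuth ≈ 110°).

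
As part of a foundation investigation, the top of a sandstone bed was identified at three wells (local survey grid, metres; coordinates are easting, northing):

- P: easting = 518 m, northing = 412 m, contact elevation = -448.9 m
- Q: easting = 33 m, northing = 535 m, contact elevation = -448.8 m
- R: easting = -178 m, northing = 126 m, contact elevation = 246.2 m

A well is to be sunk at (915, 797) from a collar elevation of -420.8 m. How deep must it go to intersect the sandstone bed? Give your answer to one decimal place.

Two edge vectors: P→Q = (-485, 123, 0.1), P→R = (-696, -286, 695.1).
Normal n = (P→Q) × (P→R) = (85525.9, 337053.9, 224318).
So ∂z/∂easting = −n_x/n_z = −0.38127 and ∂z/∂northing = −n_y/n_z = −1.50257.
Intercept c from P: -448.9 + 197.50 + 619.06 = 367.66.
At (915, 797): z_contact = −348.86 − 1197.55 + 367.66 = -1178.75 m.
Depth below ground = -420.8 − (-1178.75) = 758.0 m.

758.0 m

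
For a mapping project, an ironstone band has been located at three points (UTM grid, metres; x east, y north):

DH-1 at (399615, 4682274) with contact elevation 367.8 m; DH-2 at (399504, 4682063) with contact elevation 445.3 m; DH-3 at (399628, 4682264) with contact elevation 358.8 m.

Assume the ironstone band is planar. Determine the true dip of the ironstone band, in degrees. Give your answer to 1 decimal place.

34.8°

Let the plane be z = a·x + b·y + c.
DH-2−DH-1: −111a − 211b = 77.5;  DH-3−DH-1: 13a − 10b = −9.
Solving gives a = −0.69400, b = −0.00221.
Gradient magnitude |∇z| = √(a² + b²) = √(0.48164 + 0.00000) = 0.69401.
True dip = arctan(0.69401) = 34.8°, dipping toward E (azimuth ≈ 090°).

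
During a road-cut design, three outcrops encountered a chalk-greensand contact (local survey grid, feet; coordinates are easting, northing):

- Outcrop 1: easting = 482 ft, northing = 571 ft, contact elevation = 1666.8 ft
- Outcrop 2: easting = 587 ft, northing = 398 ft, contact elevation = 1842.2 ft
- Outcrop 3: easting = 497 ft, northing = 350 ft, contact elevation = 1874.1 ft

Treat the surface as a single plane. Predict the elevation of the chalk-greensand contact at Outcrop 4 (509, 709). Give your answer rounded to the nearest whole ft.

1542 ft

Two edge vectors: Outcrop 1→Outcrop 2 = (105, -173, 175.4), Outcrop 1→Outcrop 3 = (15, -221, 207.3).
Normal n = (Outcrop 1→Outcrop 2) × (Outcrop 1→Outcrop 3) = (2900.5, -19135.5, -20610).
So ∂z/∂easting = −n_x/n_z = 0.14073 and ∂z/∂northing = −n_y/n_z = −0.92846.
Intercept c from Outcrop 1: 1666.8 − 67.83 + 530.15 = 2129.12.
At (509, 709): z = 71.6 − 658.3 + 2129.12 = 1542.5 ft.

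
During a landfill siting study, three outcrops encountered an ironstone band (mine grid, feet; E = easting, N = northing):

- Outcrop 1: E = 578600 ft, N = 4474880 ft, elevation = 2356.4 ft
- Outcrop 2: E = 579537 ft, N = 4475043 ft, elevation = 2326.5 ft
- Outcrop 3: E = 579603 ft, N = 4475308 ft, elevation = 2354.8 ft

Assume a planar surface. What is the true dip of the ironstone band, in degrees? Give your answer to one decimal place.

7.5°

Let the plane be z = a·E + b·N + c.
Outcrop 2−Outcrop 1: 937a + 163b = −29.9;  Outcrop 3−Outcrop 1: 1003a + 428b = −1.6.
Solving gives a = −0.05277, b = 0.11994.
Gradient magnitude |∇z| = √(a² + b²) = √(0.00279 + 0.01438) = 0.13103.
True dip = arctan(0.13103) = 7.5°, dipping toward SSE (azimuth ≈ 156°).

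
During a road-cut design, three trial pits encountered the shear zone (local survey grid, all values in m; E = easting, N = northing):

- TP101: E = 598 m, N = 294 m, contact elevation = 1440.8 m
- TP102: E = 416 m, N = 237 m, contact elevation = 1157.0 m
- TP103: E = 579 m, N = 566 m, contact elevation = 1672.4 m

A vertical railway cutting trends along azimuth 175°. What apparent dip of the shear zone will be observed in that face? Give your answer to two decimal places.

39.56°

Let the plane be z = a·E + b·N + c.
TP102−TP101: −182a − 57b = −283.8;  TP103−TP101: −19a + 272b = 231.6.
Solving gives a = 1.26500, b = 0.93983.
Unit vector along 175° is (sin 175°, cos 175°) = (0.0872, -0.9962).
Slope in that direction = a·(0.0872) + b·(-0.9962) = −0.82601.
Apparent dip = arctan|0.82601| = 39.56° (true dip is 57.6°, so apparent ≤ true as expected).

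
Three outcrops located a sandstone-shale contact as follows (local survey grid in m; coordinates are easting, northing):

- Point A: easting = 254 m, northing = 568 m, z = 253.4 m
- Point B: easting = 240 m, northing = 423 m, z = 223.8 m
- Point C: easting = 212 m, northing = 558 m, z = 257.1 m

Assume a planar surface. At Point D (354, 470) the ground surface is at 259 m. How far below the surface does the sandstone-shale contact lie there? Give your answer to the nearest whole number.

41 m

Let the plane be z = a·easting + b·northing + c.
Point B−Point A: −14a − 145b = −29.6;  Point C−Point A: −42a − 10b = 3.7.
Solving gives a = −0.13992, b = 0.21765.
Then c = 253.4 − a·254 − b·568 = 165.32.
At (354, 470): z_contact = −49.5 + 102.3 + 165.32 = 218.1 m.
Depth below ground = 259 − 218.1 = 41 m.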